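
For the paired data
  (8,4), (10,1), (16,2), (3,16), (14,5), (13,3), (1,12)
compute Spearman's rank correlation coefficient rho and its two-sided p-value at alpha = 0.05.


Step 1: Rank x and y separately (midranks; no ties here).
rank(x): 8->3, 10->4, 16->7, 3->2, 14->6, 13->5, 1->1
rank(y): 4->4, 1->1, 2->2, 16->7, 5->5, 3->3, 12->6
Step 2: d_i = R_x(i) - R_y(i); compute d_i^2.
  (3-4)^2=1, (4-1)^2=9, (7-2)^2=25, (2-7)^2=25, (6-5)^2=1, (5-3)^2=4, (1-6)^2=25
sum(d^2) = 90.
Step 3: rho = 1 - 6*90 / (7*(7^2 - 1)) = 1 - 540/336 = -0.607143.
Step 4: Under H0, t = rho * sqrt((n-2)/(1-rho^2)) = -1.7086 ~ t(5).
Step 5: Two-sided p-value from the t-distribution with 5 df = 0.148231.
Step 6: alpha = 0.05. fail to reject H0.

rho = -0.6071, p = 0.148231, fail to reject H0 at alpha = 0.05.


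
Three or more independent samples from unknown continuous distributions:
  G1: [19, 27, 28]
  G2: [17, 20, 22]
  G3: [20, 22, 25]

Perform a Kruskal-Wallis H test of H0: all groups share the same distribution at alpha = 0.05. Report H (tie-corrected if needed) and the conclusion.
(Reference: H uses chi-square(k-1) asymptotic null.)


Step 1: Combine all N = 9 observations and assign midranks.
sorted (value, group, rank): (17,G2,1), (19,G1,2), (20,G2,3.5), (20,G3,3.5), (22,G2,5.5), (22,G3,5.5), (25,G3,7), (27,G1,8), (28,G1,9)
Step 2: Sum ranks within each group.
R_1 = 19 (n_1 = 3)
R_2 = 10 (n_2 = 3)
R_3 = 16 (n_3 = 3)
Step 3: H = 12/(N(N+1)) * sum(R_i^2/n_i) - 3(N+1)
     = 12/(9*10) * (19^2/3 + 10^2/3 + 16^2/3) - 3*10
     = 0.133333 * 239 - 30
     = 1.866667.
Step 4: Ties present; correction factor C = 1 - 12/(9^3 - 9) = 0.983333. Corrected H = 1.866667 / 0.983333 = 1.898305.
Step 5: Under H0, H ~ chi^2(2); p-value = 0.387069.
Step 6: alpha = 0.05. fail to reject H0.

H = 1.8983, df = 2, p = 0.387069, fail to reject H0.


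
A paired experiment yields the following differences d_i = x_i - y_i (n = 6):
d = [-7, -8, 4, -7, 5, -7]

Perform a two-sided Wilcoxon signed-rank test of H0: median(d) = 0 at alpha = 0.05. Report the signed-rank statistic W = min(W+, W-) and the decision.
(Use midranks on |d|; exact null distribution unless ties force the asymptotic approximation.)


Step 1: Drop any zero differences (none here) and take |d_i|.
|d| = [7, 8, 4, 7, 5, 7]
Step 2: Midrank |d_i| (ties get averaged ranks).
ranks: |7|->4, |8|->6, |4|->1, |7|->4, |5|->2, |7|->4
Step 3: Attach original signs; sum ranks with positive sign and with negative sign.
W+ = 1 + 2 = 3
W- = 4 + 6 + 4 + 4 = 18
(Check: W+ + W- = 21 should equal n(n+1)/2 = 21.)
Step 4: Test statistic W = min(W+, W-) = 3.
Step 5: Ties in |d|, so use the tie-corrected normal approximation.
        E[W] = n(n+1)/4 = 6*7/4 = 10.5.
        Tie groups: |d|=7 (t=3); sum(t^3 - t) = 24.
        Var[W] = n(n+1)(2n+1)/24 - sum(t^3-t)/48 = 546/24 - 24/48 = 22.25.
        z = (W - E[W]) / sqrt(Var[W]) = (3 - 10.5) / 4.7170 = -1.5900.
        Two-sided p = 2*Phi(z) = 0.111836.
Step 6: alpha = 0.05. fail to reject H0.

W+ = 3, W- = 18, W = min = 3, p = 0.111836, fail to reject H0.


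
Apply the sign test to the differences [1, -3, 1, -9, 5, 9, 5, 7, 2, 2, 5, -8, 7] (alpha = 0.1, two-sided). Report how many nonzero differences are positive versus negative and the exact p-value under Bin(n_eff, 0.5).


Step 1: Discard zero differences. Original n = 13; n_eff = number of nonzero differences = 13.
Nonzero differences (with sign): +1, -3, +1, -9, +5, +9, +5, +7, +2, +2, +5, -8, +7
Step 2: Count signs: positive = 10, negative = 3.
Step 3: Under H0: P(positive) = 0.5, so the number of positives S ~ Bin(13, 0.5).
Step 4: Two-sided exact p-value = sum of Bin(13,0.5) probabilities at or below the observed probability = 0.092285.
Step 5: alpha = 0.1. reject H0.

n_eff = 13, pos = 10, neg = 3, p = 0.092285, reject H0.


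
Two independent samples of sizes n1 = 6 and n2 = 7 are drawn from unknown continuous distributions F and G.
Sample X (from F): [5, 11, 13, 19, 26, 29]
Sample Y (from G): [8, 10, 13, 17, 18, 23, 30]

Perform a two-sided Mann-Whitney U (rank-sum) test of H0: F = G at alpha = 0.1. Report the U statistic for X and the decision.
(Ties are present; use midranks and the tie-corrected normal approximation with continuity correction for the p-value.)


Step 1: Combine and sort all 13 observations; assign midranks.
sorted (value, group): (5,X), (8,Y), (10,Y), (11,X), (13,X), (13,Y), (17,Y), (18,Y), (19,X), (23,Y), (26,X), (29,X), (30,Y)
ranks: 5->1, 8->2, 10->3, 11->4, 13->5.5, 13->5.5, 17->7, 18->8, 19->9, 23->10, 26->11, 29->12, 30->13
Step 2: Rank sum for X: R1 = 1 + 4 + 5.5 + 9 + 11 + 12 = 42.5.
Step 3: U_X = R1 - n1(n1+1)/2 = 42.5 - 6*7/2 = 42.5 - 21 = 21.5.
       U_Y = n1*n2 - U_X = 42 - 21.5 = 20.5.
Step 4: Ties are present, so use the tie-corrected normal approximation (with continuity correction) for the p-value.
Step 5: p-value = 1.000000; compare to alpha = 0.1. fail to reject H0.

U_X = 21.5, p = 1.000000, fail to reject H0 at alpha = 0.1.


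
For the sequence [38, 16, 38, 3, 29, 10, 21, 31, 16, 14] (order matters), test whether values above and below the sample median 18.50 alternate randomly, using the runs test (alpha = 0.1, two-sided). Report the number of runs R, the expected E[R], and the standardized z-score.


Step 1: Compute median = 18.50; label A = above, B = below.
Labels in order: ABABABAABB  (n_A = 5, n_B = 5)
Step 2: Count runs R = 8.
Step 3: Under H0 (random ordering), E[R] = 2*n_A*n_B/(n_A+n_B) + 1 = 2*5*5/10 + 1 = 6.0000.
        Var[R] = 2*n_A*n_B*(2*n_A*n_B - n_A - n_B) / ((n_A+n_B)^2 * (n_A+n_B-1)) = 2000/900 = 2.2222.
        SD[R] = 1.4907.
Step 4: Continuity-corrected z = (R - 0.5 - E[R]) / SD[R] = (8 - 0.5 - 6.0000) / 1.4907 = 1.0062.
Step 5: Two-sided p-value via normal approximation = 2*(1 - Phi(|z|)) = 0.314305.
Step 6: alpha = 0.1. fail to reject H0.

R = 8, z = 1.0062, p = 0.314305, fail to reject H0.


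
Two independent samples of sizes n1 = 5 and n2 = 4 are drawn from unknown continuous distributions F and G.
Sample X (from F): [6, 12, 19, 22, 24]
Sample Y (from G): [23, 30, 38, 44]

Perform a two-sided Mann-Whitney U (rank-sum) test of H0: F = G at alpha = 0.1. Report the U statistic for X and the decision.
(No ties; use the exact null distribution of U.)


Step 1: Combine and sort all 9 observations; assign midranks.
sorted (value, group): (6,X), (12,X), (19,X), (22,X), (23,Y), (24,X), (30,Y), (38,Y), (44,Y)
ranks: 6->1, 12->2, 19->3, 22->4, 23->5, 24->6, 30->7, 38->8, 44->9
Step 2: Rank sum for X: R1 = 1 + 2 + 3 + 4 + 6 = 16.
Step 3: U_X = R1 - n1(n1+1)/2 = 16 - 5*6/2 = 16 - 15 = 1.
       U_Y = n1*n2 - U_X = 20 - 1 = 19.
Step 4: No ties, so the exact null distribution of U (based on enumerating the C(9,5) = 126 equally likely rank assignments) gives the two-sided p-value.
Step 5: p-value = 0.031746; compare to alpha = 0.1. reject H0.

U_X = 1, p = 0.031746, reject H0 at alpha = 0.1.


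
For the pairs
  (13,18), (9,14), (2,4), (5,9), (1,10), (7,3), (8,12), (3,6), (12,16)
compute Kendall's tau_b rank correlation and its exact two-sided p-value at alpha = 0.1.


Step 1: Enumerate the 36 unordered pairs (i,j) with i<j and classify each by sign(x_j-x_i) * sign(y_j-y_i).
  (1,2):dx=-4,dy=-4->C; (1,3):dx=-11,dy=-14->C; (1,4):dx=-8,dy=-9->C; (1,5):dx=-12,dy=-8->C
  (1,6):dx=-6,dy=-15->C; (1,7):dx=-5,dy=-6->C; (1,8):dx=-10,dy=-12->C; (1,9):dx=-1,dy=-2->C
  (2,3):dx=-7,dy=-10->C; (2,4):dx=-4,dy=-5->C; (2,5):dx=-8,dy=-4->C; (2,6):dx=-2,dy=-11->C
  (2,7):dx=-1,dy=-2->C; (2,8):dx=-6,dy=-8->C; (2,9):dx=+3,dy=+2->C; (3,4):dx=+3,dy=+5->C
  (3,5):dx=-1,dy=+6->D; (3,6):dx=+5,dy=-1->D; (3,7):dx=+6,dy=+8->C; (3,8):dx=+1,dy=+2->C
  (3,9):dx=+10,dy=+12->C; (4,5):dx=-4,dy=+1->D; (4,6):dx=+2,dy=-6->D; (4,7):dx=+3,dy=+3->C
  (4,8):dx=-2,dy=-3->C; (4,9):dx=+7,dy=+7->C; (5,6):dx=+6,dy=-7->D; (5,7):dx=+7,dy=+2->C
  (5,8):dx=+2,dy=-4->D; (5,9):dx=+11,dy=+6->C; (6,7):dx=+1,dy=+9->C; (6,8):dx=-4,dy=+3->D
  (6,9):dx=+5,dy=+13->C; (7,8):dx=-5,dy=-6->C; (7,9):dx=+4,dy=+4->C; (8,9):dx=+9,dy=+10->C
Step 2: C = 29, D = 7, total pairs = 36.
Step 3: tau = (C - D)/(n(n-1)/2) = (29 - 7)/36 = 0.611111.
Step 4: Exact two-sided p-value (enumerate n! = 362880 permutations of y under H0): p = 0.024741.
Step 5: alpha = 0.1. reject H0.

tau_b = 0.6111 (C=29, D=7), p = 0.024741, reject H0.


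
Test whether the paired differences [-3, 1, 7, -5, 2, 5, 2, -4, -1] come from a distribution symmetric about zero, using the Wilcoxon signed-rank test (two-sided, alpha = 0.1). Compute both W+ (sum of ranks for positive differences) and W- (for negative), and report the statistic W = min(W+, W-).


Step 1: Drop any zero differences (none here) and take |d_i|.
|d| = [3, 1, 7, 5, 2, 5, 2, 4, 1]
Step 2: Midrank |d_i| (ties get averaged ranks).
ranks: |3|->5, |1|->1.5, |7|->9, |5|->7.5, |2|->3.5, |5|->7.5, |2|->3.5, |4|->6, |1|->1.5
Step 3: Attach original signs; sum ranks with positive sign and with negative sign.
W+ = 1.5 + 9 + 3.5 + 7.5 + 3.5 = 25
W- = 5 + 7.5 + 6 + 1.5 = 20
(Check: W+ + W- = 45 should equal n(n+1)/2 = 45.)
Step 4: Test statistic W = min(W+, W-) = 20.
Step 5: Ties in |d|, so use the tie-corrected normal approximation.
        E[W] = n(n+1)/4 = 9*10/4 = 22.5.
        Tie groups: |d|=1 (t=2), |d|=2 (t=2), |d|=5 (t=2); sum(t^3 - t) = 18.
        Var[W] = n(n+1)(2n+1)/24 - sum(t^3-t)/48 = 1710/24 - 18/48 = 70.875.
        z = (W - E[W]) / sqrt(Var[W]) = (20 - 22.5) / 8.4187 = -0.2970.
        Two-sided p = 2*Phi(z) = 0.766499.
Step 6: alpha = 0.1. fail to reject H0.

W+ = 25, W- = 20, W = min = 20, p = 0.766499, fail to reject H0.


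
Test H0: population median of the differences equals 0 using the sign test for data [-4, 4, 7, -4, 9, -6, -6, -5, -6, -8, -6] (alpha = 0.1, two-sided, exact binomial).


Step 1: Discard zero differences. Original n = 11; n_eff = number of nonzero differences = 11.
Nonzero differences (with sign): -4, +4, +7, -4, +9, -6, -6, -5, -6, -8, -6
Step 2: Count signs: positive = 3, negative = 8.
Step 3: Under H0: P(positive) = 0.5, so the number of positives S ~ Bin(11, 0.5).
Step 4: Two-sided exact p-value = sum of Bin(11,0.5) probabilities at or below the observed probability = 0.226562.
Step 5: alpha = 0.1. fail to reject H0.

n_eff = 11, pos = 3, neg = 8, p = 0.226562, fail to reject H0.


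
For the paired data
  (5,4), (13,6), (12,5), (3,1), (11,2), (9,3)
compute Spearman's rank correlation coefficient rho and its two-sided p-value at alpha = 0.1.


Step 1: Rank x and y separately (midranks; no ties here).
rank(x): 5->2, 13->6, 12->5, 3->1, 11->4, 9->3
rank(y): 4->4, 6->6, 5->5, 1->1, 2->2, 3->3
Step 2: d_i = R_x(i) - R_y(i); compute d_i^2.
  (2-4)^2=4, (6-6)^2=0, (5-5)^2=0, (1-1)^2=0, (4-2)^2=4, (3-3)^2=0
sum(d^2) = 8.
Step 3: rho = 1 - 6*8 / (6*(6^2 - 1)) = 1 - 48/210 = 0.771429.
Step 4: Under H0, t = rho * sqrt((n-2)/(1-rho^2)) = 2.4247 ~ t(4).
Step 5: Two-sided p-value from the t-distribution with 4 df = 0.072397.
Step 6: alpha = 0.1. reject H0.

rho = 0.7714, p = 0.072397, reject H0 at alpha = 0.1.


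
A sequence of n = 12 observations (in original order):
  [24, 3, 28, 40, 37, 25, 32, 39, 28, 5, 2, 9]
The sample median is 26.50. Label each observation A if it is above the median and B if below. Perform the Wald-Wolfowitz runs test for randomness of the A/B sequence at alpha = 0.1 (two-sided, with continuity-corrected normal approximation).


Step 1: Compute median = 26.50; label A = above, B = below.
Labels in order: BBAAABAAABBB  (n_A = 6, n_B = 6)
Step 2: Count runs R = 5.
Step 3: Under H0 (random ordering), E[R] = 2*n_A*n_B/(n_A+n_B) + 1 = 2*6*6/12 + 1 = 7.0000.
        Var[R] = 2*n_A*n_B*(2*n_A*n_B - n_A - n_B) / ((n_A+n_B)^2 * (n_A+n_B-1)) = 4320/1584 = 2.7273.
        SD[R] = 1.6514.
Step 4: Continuity-corrected z = (R + 0.5 - E[R]) / SD[R] = (5 + 0.5 - 7.0000) / 1.6514 = -0.9083.
Step 5: Two-sided p-value via normal approximation = 2*(1 - Phi(|z|)) = 0.363722.
Step 6: alpha = 0.1. fail to reject H0.

R = 5, z = -0.9083, p = 0.363722, fail to reject H0.


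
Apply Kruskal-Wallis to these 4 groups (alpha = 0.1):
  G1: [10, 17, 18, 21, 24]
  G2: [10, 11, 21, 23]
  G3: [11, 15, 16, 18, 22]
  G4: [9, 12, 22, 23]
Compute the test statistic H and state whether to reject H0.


Step 1: Combine all N = 18 observations and assign midranks.
sorted (value, group, rank): (9,G4,1), (10,G1,2.5), (10,G2,2.5), (11,G2,4.5), (11,G3,4.5), (12,G4,6), (15,G3,7), (16,G3,8), (17,G1,9), (18,G1,10.5), (18,G3,10.5), (21,G1,12.5), (21,G2,12.5), (22,G3,14.5), (22,G4,14.5), (23,G2,16.5), (23,G4,16.5), (24,G1,18)
Step 2: Sum ranks within each group.
R_1 = 52.5 (n_1 = 5)
R_2 = 36 (n_2 = 4)
R_3 = 44.5 (n_3 = 5)
R_4 = 38 (n_4 = 4)
Step 3: H = 12/(N(N+1)) * sum(R_i^2/n_i) - 3(N+1)
     = 12/(18*19) * (52.5^2/5 + 36^2/4 + 44.5^2/5 + 38^2/4) - 3*19
     = 0.035088 * 1632.3 - 57
     = 0.273684.
Step 4: Ties present; correction factor C = 1 - 36/(18^3 - 18) = 0.993808. Corrected H = 0.273684 / 0.993808 = 0.275389.
Step 5: Under H0, H ~ chi^2(3); p-value = 0.964589.
Step 6: alpha = 0.1. fail to reject H0.

H = 0.2754, df = 3, p = 0.964589, fail to reject H0.


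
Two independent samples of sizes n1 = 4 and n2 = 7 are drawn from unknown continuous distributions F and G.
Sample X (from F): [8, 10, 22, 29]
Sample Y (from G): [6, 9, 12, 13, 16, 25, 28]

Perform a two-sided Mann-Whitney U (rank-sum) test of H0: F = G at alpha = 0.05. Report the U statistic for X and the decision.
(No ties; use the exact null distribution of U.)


Step 1: Combine and sort all 11 observations; assign midranks.
sorted (value, group): (6,Y), (8,X), (9,Y), (10,X), (12,Y), (13,Y), (16,Y), (22,X), (25,Y), (28,Y), (29,X)
ranks: 6->1, 8->2, 9->3, 10->4, 12->5, 13->6, 16->7, 22->8, 25->9, 28->10, 29->11
Step 2: Rank sum for X: R1 = 2 + 4 + 8 + 11 = 25.
Step 3: U_X = R1 - n1(n1+1)/2 = 25 - 4*5/2 = 25 - 10 = 15.
       U_Y = n1*n2 - U_X = 28 - 15 = 13.
Step 4: No ties, so the exact null distribution of U (based on enumerating the C(11,4) = 330 equally likely rank assignments) gives the two-sided p-value.
Step 5: p-value = 0.927273; compare to alpha = 0.05. fail to reject H0.

U_X = 15, p = 0.927273, fail to reject H0 at alpha = 0.05.


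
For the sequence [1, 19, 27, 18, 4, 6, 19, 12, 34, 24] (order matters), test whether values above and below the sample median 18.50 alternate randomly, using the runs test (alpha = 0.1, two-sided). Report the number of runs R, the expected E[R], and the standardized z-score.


Step 1: Compute median = 18.50; label A = above, B = below.
Labels in order: BAABBBABAA  (n_A = 5, n_B = 5)
Step 2: Count runs R = 6.
Step 3: Under H0 (random ordering), E[R] = 2*n_A*n_B/(n_A+n_B) + 1 = 2*5*5/10 + 1 = 6.0000.
        Var[R] = 2*n_A*n_B*(2*n_A*n_B - n_A - n_B) / ((n_A+n_B)^2 * (n_A+n_B-1)) = 2000/900 = 2.2222.
        SD[R] = 1.4907.
Step 4: R = E[R], so z = 0 with no continuity correction.
Step 5: Two-sided p-value via normal approximation = 2*(1 - Phi(|z|)) = 1.000000.
Step 6: alpha = 0.1. fail to reject H0.

R = 6, z = 0.0000, p = 1.000000, fail to reject H0.


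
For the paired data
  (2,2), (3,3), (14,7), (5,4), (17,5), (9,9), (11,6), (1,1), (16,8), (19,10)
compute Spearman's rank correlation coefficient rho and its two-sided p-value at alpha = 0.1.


Step 1: Rank x and y separately (midranks; no ties here).
rank(x): 2->2, 3->3, 14->7, 5->4, 17->9, 9->5, 11->6, 1->1, 16->8, 19->10
rank(y): 2->2, 3->3, 7->7, 4->4, 5->5, 9->9, 6->6, 1->1, 8->8, 10->10
Step 2: d_i = R_x(i) - R_y(i); compute d_i^2.
  (2-2)^2=0, (3-3)^2=0, (7-7)^2=0, (4-4)^2=0, (9-5)^2=16, (5-9)^2=16, (6-6)^2=0, (1-1)^2=0, (8-8)^2=0, (10-10)^2=0
sum(d^2) = 32.
Step 3: rho = 1 - 6*32 / (10*(10^2 - 1)) = 1 - 192/990 = 0.806061.
Step 4: Under H0, t = rho * sqrt((n-2)/(1-rho^2)) = 3.8522 ~ t(8).
Step 5: Two-sided p-value from the t-distribution with 8 df = 0.004862.
Step 6: alpha = 0.1. reject H0.

rho = 0.8061, p = 0.004862, reject H0 at alpha = 0.1.


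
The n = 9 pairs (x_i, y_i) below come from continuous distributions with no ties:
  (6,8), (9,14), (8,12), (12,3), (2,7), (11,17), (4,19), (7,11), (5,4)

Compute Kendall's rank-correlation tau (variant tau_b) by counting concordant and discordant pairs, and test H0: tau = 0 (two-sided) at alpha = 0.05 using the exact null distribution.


Step 1: Enumerate the 36 unordered pairs (i,j) with i<j and classify each by sign(x_j-x_i) * sign(y_j-y_i).
  (1,2):dx=+3,dy=+6->C; (1,3):dx=+2,dy=+4->C; (1,4):dx=+6,dy=-5->D; (1,5):dx=-4,dy=-1->C
  (1,6):dx=+5,dy=+9->C; (1,7):dx=-2,dy=+11->D; (1,8):dx=+1,dy=+3->C; (1,9):dx=-1,dy=-4->C
  (2,3):dx=-1,dy=-2->C; (2,4):dx=+3,dy=-11->D; (2,5):dx=-7,dy=-7->C; (2,6):dx=+2,dy=+3->C
  (2,7):dx=-5,dy=+5->D; (2,8):dx=-2,dy=-3->C; (2,9):dx=-4,dy=-10->C; (3,4):dx=+4,dy=-9->D
  (3,5):dx=-6,dy=-5->C; (3,6):dx=+3,dy=+5->C; (3,7):dx=-4,dy=+7->D; (3,8):dx=-1,dy=-1->C
  (3,9):dx=-3,dy=-8->C; (4,5):dx=-10,dy=+4->D; (4,6):dx=-1,dy=+14->D; (4,7):dx=-8,dy=+16->D
  (4,8):dx=-5,dy=+8->D; (4,9):dx=-7,dy=+1->D; (5,6):dx=+9,dy=+10->C; (5,7):dx=+2,dy=+12->C
  (5,8):dx=+5,dy=+4->C; (5,9):dx=+3,dy=-3->D; (6,7):dx=-7,dy=+2->D; (6,8):dx=-4,dy=-6->C
  (6,9):dx=-6,dy=-13->C; (7,8):dx=+3,dy=-8->D; (7,9):dx=+1,dy=-15->D; (8,9):dx=-2,dy=-7->C
Step 2: C = 21, D = 15, total pairs = 36.
Step 3: tau = (C - D)/(n(n-1)/2) = (21 - 15)/36 = 0.166667.
Step 4: Exact two-sided p-value (enumerate n! = 362880 permutations of y under H0): p = 0.612202.
Step 5: alpha = 0.05. fail to reject H0.

tau_b = 0.1667 (C=21, D=15), p = 0.612202, fail to reject H0.


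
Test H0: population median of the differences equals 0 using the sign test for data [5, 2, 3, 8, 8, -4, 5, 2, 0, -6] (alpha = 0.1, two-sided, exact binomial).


Step 1: Discard zero differences. Original n = 10; n_eff = number of nonzero differences = 9.
Nonzero differences (with sign): +5, +2, +3, +8, +8, -4, +5, +2, -6
Step 2: Count signs: positive = 7, negative = 2.
Step 3: Under H0: P(positive) = 0.5, so the number of positives S ~ Bin(9, 0.5).
Step 4: Two-sided exact p-value = sum of Bin(9,0.5) probabilities at or below the observed probability = 0.179688.
Step 5: alpha = 0.1. fail to reject H0.

n_eff = 9, pos = 7, neg = 2, p = 0.179688, fail to reject H0.


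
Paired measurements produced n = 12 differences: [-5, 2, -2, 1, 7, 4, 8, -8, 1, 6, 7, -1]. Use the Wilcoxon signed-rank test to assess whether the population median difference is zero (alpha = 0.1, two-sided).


Step 1: Drop any zero differences (none here) and take |d_i|.
|d| = [5, 2, 2, 1, 7, 4, 8, 8, 1, 6, 7, 1]
Step 2: Midrank |d_i| (ties get averaged ranks).
ranks: |5|->7, |2|->4.5, |2|->4.5, |1|->2, |7|->9.5, |4|->6, |8|->11.5, |8|->11.5, |1|->2, |6|->8, |7|->9.5, |1|->2
Step 3: Attach original signs; sum ranks with positive sign and with negative sign.
W+ = 4.5 + 2 + 9.5 + 6 + 11.5 + 2 + 8 + 9.5 = 53
W- = 7 + 4.5 + 11.5 + 2 = 25
(Check: W+ + W- = 78 should equal n(n+1)/2 = 78.)
Step 4: Test statistic W = min(W+, W-) = 25.
Step 5: Ties in |d|, so use the tie-corrected normal approximation.
        E[W] = n(n+1)/4 = 12*13/4 = 39.
        Tie groups: |d|=1 (t=3), |d|=2 (t=2), |d|=7 (t=2), |d|=8 (t=2); sum(t^3 - t) = 42.
        Var[W] = n(n+1)(2n+1)/24 - sum(t^3-t)/48 = 3900/24 - 42/48 = 161.625.
        z = (W - E[W]) / sqrt(Var[W]) = (25 - 39) / 12.7132 = -1.1012.
        Two-sided p = 2*Phi(z) = 0.270801.
Step 6: alpha = 0.1. fail to reject H0.

W+ = 53, W- = 25, W = min = 25, p = 0.270801, fail to reject H0.


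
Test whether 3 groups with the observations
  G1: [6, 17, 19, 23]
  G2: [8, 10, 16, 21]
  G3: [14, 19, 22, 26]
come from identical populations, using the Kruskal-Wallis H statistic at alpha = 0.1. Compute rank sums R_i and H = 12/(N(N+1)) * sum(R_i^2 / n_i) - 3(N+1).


Step 1: Combine all N = 12 observations and assign midranks.
sorted (value, group, rank): (6,G1,1), (8,G2,2), (10,G2,3), (14,G3,4), (16,G2,5), (17,G1,6), (19,G1,7.5), (19,G3,7.5), (21,G2,9), (22,G3,10), (23,G1,11), (26,G3,12)
Step 2: Sum ranks within each group.
R_1 = 25.5 (n_1 = 4)
R_2 = 19 (n_2 = 4)
R_3 = 33.5 (n_3 = 4)
Step 3: H = 12/(N(N+1)) * sum(R_i^2/n_i) - 3(N+1)
     = 12/(12*13) * (25.5^2/4 + 19^2/4 + 33.5^2/4) - 3*13
     = 0.076923 * 533.375 - 39
     = 2.028846.
Step 4: Ties present; correction factor C = 1 - 6/(12^3 - 12) = 0.996503. Corrected H = 2.028846 / 0.996503 = 2.035965.
Step 5: Under H0, H ~ chi^2(2); p-value = 0.361323.
Step 6: alpha = 0.1. fail to reject H0.

H = 2.0360, df = 2, p = 0.361323, fail to reject H0.


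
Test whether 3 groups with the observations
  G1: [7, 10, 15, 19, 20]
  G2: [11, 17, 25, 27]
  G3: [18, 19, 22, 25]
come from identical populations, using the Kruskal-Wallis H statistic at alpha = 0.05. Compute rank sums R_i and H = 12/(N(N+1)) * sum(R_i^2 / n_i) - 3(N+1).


Step 1: Combine all N = 13 observations and assign midranks.
sorted (value, group, rank): (7,G1,1), (10,G1,2), (11,G2,3), (15,G1,4), (17,G2,5), (18,G3,6), (19,G1,7.5), (19,G3,7.5), (20,G1,9), (22,G3,10), (25,G2,11.5), (25,G3,11.5), (27,G2,13)
Step 2: Sum ranks within each group.
R_1 = 23.5 (n_1 = 5)
R_2 = 32.5 (n_2 = 4)
R_3 = 35 (n_3 = 4)
Step 3: H = 12/(N(N+1)) * sum(R_i^2/n_i) - 3(N+1)
     = 12/(13*14) * (23.5^2/5 + 32.5^2/4 + 35^2/4) - 3*14
     = 0.065934 * 680.763 - 42
     = 2.885440.
Step 4: Ties present; correction factor C = 1 - 12/(13^3 - 13) = 0.994505. Corrected H = 2.885440 / 0.994505 = 2.901381.
Step 5: Under H0, H ~ chi^2(2); p-value = 0.234408.
Step 6: alpha = 0.05. fail to reject H0.

H = 2.9014, df = 2, p = 0.234408, fail to reject H0.


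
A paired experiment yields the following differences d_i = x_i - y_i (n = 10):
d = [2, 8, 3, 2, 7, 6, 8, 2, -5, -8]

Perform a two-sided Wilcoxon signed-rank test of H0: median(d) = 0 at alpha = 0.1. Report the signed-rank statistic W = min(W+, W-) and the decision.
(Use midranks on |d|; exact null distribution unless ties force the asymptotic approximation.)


Step 1: Drop any zero differences (none here) and take |d_i|.
|d| = [2, 8, 3, 2, 7, 6, 8, 2, 5, 8]
Step 2: Midrank |d_i| (ties get averaged ranks).
ranks: |2|->2, |8|->9, |3|->4, |2|->2, |7|->7, |6|->6, |8|->9, |2|->2, |5|->5, |8|->9
Step 3: Attach original signs; sum ranks with positive sign and with negative sign.
W+ = 2 + 9 + 4 + 2 + 7 + 6 + 9 + 2 = 41
W- = 5 + 9 = 14
(Check: W+ + W- = 55 should equal n(n+1)/2 = 55.)
Step 4: Test statistic W = min(W+, W-) = 14.
Step 5: Ties in |d|, so use the tie-corrected normal approximation.
        E[W] = n(n+1)/4 = 10*11/4 = 27.5.
        Tie groups: |d|=2 (t=3), |d|=8 (t=3); sum(t^3 - t) = 48.
        Var[W] = n(n+1)(2n+1)/24 - sum(t^3-t)/48 = 2310/24 - 48/48 = 95.25.
        z = (W - E[W]) / sqrt(Var[W]) = (14 - 27.5) / 9.7596 = -1.3833.
        Two-sided p = 2*Phi(z) = 0.166588.
Step 6: alpha = 0.1. fail to reject H0.

W+ = 41, W- = 14, W = min = 14, p = 0.166588, fail to reject H0.


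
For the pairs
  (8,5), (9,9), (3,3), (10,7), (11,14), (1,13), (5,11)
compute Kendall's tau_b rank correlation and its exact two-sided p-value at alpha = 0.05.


Step 1: Enumerate the 21 unordered pairs (i,j) with i<j and classify each by sign(x_j-x_i) * sign(y_j-y_i).
  (1,2):dx=+1,dy=+4->C; (1,3):dx=-5,dy=-2->C; (1,4):dx=+2,dy=+2->C; (1,5):dx=+3,dy=+9->C
  (1,6):dx=-7,dy=+8->D; (1,7):dx=-3,dy=+6->D; (2,3):dx=-6,dy=-6->C; (2,4):dx=+1,dy=-2->D
  (2,5):dx=+2,dy=+5->C; (2,6):dx=-8,dy=+4->D; (2,7):dx=-4,dy=+2->D; (3,4):dx=+7,dy=+4->C
  (3,5):dx=+8,dy=+11->C; (3,6):dx=-2,dy=+10->D; (3,7):dx=+2,dy=+8->C; (4,5):dx=+1,dy=+7->C
  (4,6):dx=-9,dy=+6->D; (4,7):dx=-5,dy=+4->D; (5,6):dx=-10,dy=-1->C; (5,7):dx=-6,dy=-3->C
  (6,7):dx=+4,dy=-2->D
Step 2: C = 12, D = 9, total pairs = 21.
Step 3: tau = (C - D)/(n(n-1)/2) = (12 - 9)/21 = 0.142857.
Step 4: Exact two-sided p-value (enumerate n! = 5040 permutations of y under H0): p = 0.772619.
Step 5: alpha = 0.05. fail to reject H0.

tau_b = 0.1429 (C=12, D=9), p = 0.772619, fail to reject H0.


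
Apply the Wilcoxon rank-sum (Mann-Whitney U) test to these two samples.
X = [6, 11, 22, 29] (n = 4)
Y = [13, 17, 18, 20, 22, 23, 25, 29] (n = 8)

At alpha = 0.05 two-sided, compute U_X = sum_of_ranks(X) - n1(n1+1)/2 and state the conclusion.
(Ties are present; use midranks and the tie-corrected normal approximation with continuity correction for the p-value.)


Step 1: Combine and sort all 12 observations; assign midranks.
sorted (value, group): (6,X), (11,X), (13,Y), (17,Y), (18,Y), (20,Y), (22,X), (22,Y), (23,Y), (25,Y), (29,X), (29,Y)
ranks: 6->1, 11->2, 13->3, 17->4, 18->5, 20->6, 22->7.5, 22->7.5, 23->9, 25->10, 29->11.5, 29->11.5
Step 2: Rank sum for X: R1 = 1 + 2 + 7.5 + 11.5 = 22.
Step 3: U_X = R1 - n1(n1+1)/2 = 22 - 4*5/2 = 22 - 10 = 12.
       U_Y = n1*n2 - U_X = 32 - 12 = 20.
Step 4: Ties are present, so use the tie-corrected normal approximation (with continuity correction) for the p-value.
Step 5: p-value = 0.550818; compare to alpha = 0.05. fail to reject H0.

U_X = 12, p = 0.550818, fail to reject H0 at alpha = 0.05.


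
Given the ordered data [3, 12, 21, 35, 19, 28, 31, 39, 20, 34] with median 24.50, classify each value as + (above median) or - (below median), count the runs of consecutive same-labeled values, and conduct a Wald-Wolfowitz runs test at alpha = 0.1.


Step 1: Compute median = 24.50; label A = above, B = below.
Labels in order: BBBABAAABA  (n_A = 5, n_B = 5)
Step 2: Count runs R = 6.
Step 3: Under H0 (random ordering), E[R] = 2*n_A*n_B/(n_A+n_B) + 1 = 2*5*5/10 + 1 = 6.0000.
        Var[R] = 2*n_A*n_B*(2*n_A*n_B - n_A - n_B) / ((n_A+n_B)^2 * (n_A+n_B-1)) = 2000/900 = 2.2222.
        SD[R] = 1.4907.
Step 4: R = E[R], so z = 0 with no continuity correction.
Step 5: Two-sided p-value via normal approximation = 2*(1 - Phi(|z|)) = 1.000000.
Step 6: alpha = 0.1. fail to reject H0.

R = 6, z = 0.0000, p = 1.000000, fail to reject H0.


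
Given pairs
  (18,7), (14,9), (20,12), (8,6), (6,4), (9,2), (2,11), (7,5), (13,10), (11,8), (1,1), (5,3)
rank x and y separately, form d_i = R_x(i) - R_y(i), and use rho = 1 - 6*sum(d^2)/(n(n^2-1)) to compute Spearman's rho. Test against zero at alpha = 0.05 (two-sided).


Step 1: Rank x and y separately (midranks; no ties here).
rank(x): 18->11, 14->10, 20->12, 8->6, 6->4, 9->7, 2->2, 7->5, 13->9, 11->8, 1->1, 5->3
rank(y): 7->7, 9->9, 12->12, 6->6, 4->4, 2->2, 11->11, 5->5, 10->10, 8->8, 1->1, 3->3
Step 2: d_i = R_x(i) - R_y(i); compute d_i^2.
  (11-7)^2=16, (10-9)^2=1, (12-12)^2=0, (6-6)^2=0, (4-4)^2=0, (7-2)^2=25, (2-11)^2=81, (5-5)^2=0, (9-10)^2=1, (8-8)^2=0, (1-1)^2=0, (3-3)^2=0
sum(d^2) = 124.
Step 3: rho = 1 - 6*124 / (12*(12^2 - 1)) = 1 - 744/1716 = 0.566434.
Step 4: Under H0, t = rho * sqrt((n-2)/(1-rho^2)) = 2.1735 ~ t(10).
Step 5: Two-sided p-value from the t-distribution with 10 df = 0.054842.
Step 6: alpha = 0.05. fail to reject H0.

rho = 0.5664, p = 0.054842, fail to reject H0 at alpha = 0.05.


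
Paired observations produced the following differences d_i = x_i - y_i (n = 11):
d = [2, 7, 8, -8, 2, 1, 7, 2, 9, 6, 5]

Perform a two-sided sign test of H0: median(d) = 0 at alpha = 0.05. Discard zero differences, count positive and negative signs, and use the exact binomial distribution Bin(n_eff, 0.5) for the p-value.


Step 1: Discard zero differences. Original n = 11; n_eff = number of nonzero differences = 11.
Nonzero differences (with sign): +2, +7, +8, -8, +2, +1, +7, +2, +9, +6, +5
Step 2: Count signs: positive = 10, negative = 1.
Step 3: Under H0: P(positive) = 0.5, so the number of positives S ~ Bin(11, 0.5).
Step 4: Two-sided exact p-value = sum of Bin(11,0.5) probabilities at or below the observed probability = 0.011719.
Step 5: alpha = 0.05. reject H0.

n_eff = 11, pos = 10, neg = 1, p = 0.011719, reject H0.


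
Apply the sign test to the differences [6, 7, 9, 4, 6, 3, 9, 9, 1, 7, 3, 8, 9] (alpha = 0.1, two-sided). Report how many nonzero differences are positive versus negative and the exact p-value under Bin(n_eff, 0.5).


Step 1: Discard zero differences. Original n = 13; n_eff = number of nonzero differences = 13.
Nonzero differences (with sign): +6, +7, +9, +4, +6, +3, +9, +9, +1, +7, +3, +8, +9
Step 2: Count signs: positive = 13, negative = 0.
Step 3: Under H0: P(positive) = 0.5, so the number of positives S ~ Bin(13, 0.5).
Step 4: Two-sided exact p-value = sum of Bin(13,0.5) probabilities at or below the observed probability = 0.000244.
Step 5: alpha = 0.1. reject H0.

n_eff = 13, pos = 13, neg = 0, p = 0.000244, reject H0.


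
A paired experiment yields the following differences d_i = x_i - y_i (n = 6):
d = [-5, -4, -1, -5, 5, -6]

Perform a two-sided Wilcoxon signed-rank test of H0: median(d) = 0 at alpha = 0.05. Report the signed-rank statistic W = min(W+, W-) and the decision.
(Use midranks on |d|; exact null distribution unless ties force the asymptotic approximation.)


Step 1: Drop any zero differences (none here) and take |d_i|.
|d| = [5, 4, 1, 5, 5, 6]
Step 2: Midrank |d_i| (ties get averaged ranks).
ranks: |5|->4, |4|->2, |1|->1, |5|->4, |5|->4, |6|->6
Step 3: Attach original signs; sum ranks with positive sign and with negative sign.
W+ = 4 = 4
W- = 4 + 2 + 1 + 4 + 6 = 17
(Check: W+ + W- = 21 should equal n(n+1)/2 = 21.)
Step 4: Test statistic W = min(W+, W-) = 4.
Step 5: Ties in |d|, so use the tie-corrected normal approximation.
        E[W] = n(n+1)/4 = 6*7/4 = 10.5.
        Tie groups: |d|=5 (t=3); sum(t^3 - t) = 24.
        Var[W] = n(n+1)(2n+1)/24 - sum(t^3-t)/48 = 546/24 - 24/48 = 22.25.
        z = (W - E[W]) / sqrt(Var[W]) = (4 - 10.5) / 4.7170 = -1.3780.
        Two-sided p = 2*Phi(z) = 0.168204.
Step 6: alpha = 0.05. fail to reject H0.

W+ = 4, W- = 17, W = min = 4, p = 0.168204, fail to reject H0.


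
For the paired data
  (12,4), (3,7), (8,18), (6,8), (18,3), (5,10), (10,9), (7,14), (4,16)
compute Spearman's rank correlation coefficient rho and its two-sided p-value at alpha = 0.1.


Step 1: Rank x and y separately (midranks; no ties here).
rank(x): 12->8, 3->1, 8->6, 6->4, 18->9, 5->3, 10->7, 7->5, 4->2
rank(y): 4->2, 7->3, 18->9, 8->4, 3->1, 10->6, 9->5, 14->7, 16->8
Step 2: d_i = R_x(i) - R_y(i); compute d_i^2.
  (8-2)^2=36, (1-3)^2=4, (6-9)^2=9, (4-4)^2=0, (9-1)^2=64, (3-6)^2=9, (7-5)^2=4, (5-7)^2=4, (2-8)^2=36
sum(d^2) = 166.
Step 3: rho = 1 - 6*166 / (9*(9^2 - 1)) = 1 - 996/720 = -0.383333.
Step 4: Under H0, t = rho * sqrt((n-2)/(1-rho^2)) = -1.0981 ~ t(7).
Step 5: Two-sided p-value from the t-distribution with 7 df = 0.308495.
Step 6: alpha = 0.1. fail to reject H0.

rho = -0.3833, p = 0.308495, fail to reject H0 at alpha = 0.1.


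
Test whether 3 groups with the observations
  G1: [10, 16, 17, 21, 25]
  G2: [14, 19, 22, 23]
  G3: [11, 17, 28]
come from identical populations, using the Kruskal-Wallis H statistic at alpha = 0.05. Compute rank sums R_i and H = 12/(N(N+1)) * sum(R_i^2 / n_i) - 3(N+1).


Step 1: Combine all N = 12 observations and assign midranks.
sorted (value, group, rank): (10,G1,1), (11,G3,2), (14,G2,3), (16,G1,4), (17,G1,5.5), (17,G3,5.5), (19,G2,7), (21,G1,8), (22,G2,9), (23,G2,10), (25,G1,11), (28,G3,12)
Step 2: Sum ranks within each group.
R_1 = 29.5 (n_1 = 5)
R_2 = 29 (n_2 = 4)
R_3 = 19.5 (n_3 = 3)
Step 3: H = 12/(N(N+1)) * sum(R_i^2/n_i) - 3(N+1)
     = 12/(12*13) * (29.5^2/5 + 29^2/4 + 19.5^2/3) - 3*13
     = 0.076923 * 511.05 - 39
     = 0.311538.
Step 4: Ties present; correction factor C = 1 - 6/(12^3 - 12) = 0.996503. Corrected H = 0.311538 / 0.996503 = 0.312632.
Step 5: Under H0, H ~ chi^2(2); p-value = 0.855289.
Step 6: alpha = 0.05. fail to reject H0.

H = 0.3126, df = 2, p = 0.855289, fail to reject H0.


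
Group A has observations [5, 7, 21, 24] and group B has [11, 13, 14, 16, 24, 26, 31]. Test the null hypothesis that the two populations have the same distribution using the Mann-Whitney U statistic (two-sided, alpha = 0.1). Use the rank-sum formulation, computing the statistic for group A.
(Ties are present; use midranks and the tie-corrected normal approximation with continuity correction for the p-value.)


Step 1: Combine and sort all 11 observations; assign midranks.
sorted (value, group): (5,X), (7,X), (11,Y), (13,Y), (14,Y), (16,Y), (21,X), (24,X), (24,Y), (26,Y), (31,Y)
ranks: 5->1, 7->2, 11->3, 13->4, 14->5, 16->6, 21->7, 24->8.5, 24->8.5, 26->10, 31->11
Step 2: Rank sum for X: R1 = 1 + 2 + 7 + 8.5 = 18.5.
Step 3: U_X = R1 - n1(n1+1)/2 = 18.5 - 4*5/2 = 18.5 - 10 = 8.5.
       U_Y = n1*n2 - U_X = 28 - 8.5 = 19.5.
Step 4: Ties are present, so use the tie-corrected normal approximation (with continuity correction) for the p-value.
Step 5: p-value = 0.343605; compare to alpha = 0.1. fail to reject H0.

U_X = 8.5, p = 0.343605, fail to reject H0 at alpha = 0.1.


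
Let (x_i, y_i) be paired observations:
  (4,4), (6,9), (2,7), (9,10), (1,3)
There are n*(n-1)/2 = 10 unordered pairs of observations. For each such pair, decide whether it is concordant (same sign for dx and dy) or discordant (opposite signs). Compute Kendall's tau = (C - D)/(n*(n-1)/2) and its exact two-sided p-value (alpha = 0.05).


Step 1: Enumerate the 10 unordered pairs (i,j) with i<j and classify each by sign(x_j-x_i) * sign(y_j-y_i).
  (1,2):dx=+2,dy=+5->C; (1,3):dx=-2,dy=+3->D; (1,4):dx=+5,dy=+6->C; (1,5):dx=-3,dy=-1->C
  (2,3):dx=-4,dy=-2->C; (2,4):dx=+3,dy=+1->C; (2,5):dx=-5,dy=-6->C; (3,4):dx=+7,dy=+3->C
  (3,5):dx=-1,dy=-4->C; (4,5):dx=-8,dy=-7->C
Step 2: C = 9, D = 1, total pairs = 10.
Step 3: tau = (C - D)/(n(n-1)/2) = (9 - 1)/10 = 0.800000.
Step 4: Exact two-sided p-value (enumerate n! = 120 permutations of y under H0): p = 0.083333.
Step 5: alpha = 0.05. fail to reject H0.

tau_b = 0.8000 (C=9, D=1), p = 0.083333, fail to reject H0.


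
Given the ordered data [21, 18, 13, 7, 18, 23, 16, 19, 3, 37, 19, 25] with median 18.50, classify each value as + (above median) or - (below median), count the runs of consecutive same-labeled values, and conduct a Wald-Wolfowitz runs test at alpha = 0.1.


Step 1: Compute median = 18.50; label A = above, B = below.
Labels in order: ABBBBABABAAA  (n_A = 6, n_B = 6)
Step 2: Count runs R = 7.
Step 3: Under H0 (random ordering), E[R] = 2*n_A*n_B/(n_A+n_B) + 1 = 2*6*6/12 + 1 = 7.0000.
        Var[R] = 2*n_A*n_B*(2*n_A*n_B - n_A - n_B) / ((n_A+n_B)^2 * (n_A+n_B-1)) = 4320/1584 = 2.7273.
        SD[R] = 1.6514.
Step 4: R = E[R], so z = 0 with no continuity correction.
Step 5: Two-sided p-value via normal approximation = 2*(1 - Phi(|z|)) = 1.000000.
Step 6: alpha = 0.1. fail to reject H0.

R = 7, z = 0.0000, p = 1.000000, fail to reject H0.


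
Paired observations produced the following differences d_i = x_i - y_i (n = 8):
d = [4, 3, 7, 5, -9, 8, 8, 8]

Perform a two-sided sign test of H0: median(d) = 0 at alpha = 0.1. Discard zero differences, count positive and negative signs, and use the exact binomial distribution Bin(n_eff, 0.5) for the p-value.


Step 1: Discard zero differences. Original n = 8; n_eff = number of nonzero differences = 8.
Nonzero differences (with sign): +4, +3, +7, +5, -9, +8, +8, +8
Step 2: Count signs: positive = 7, negative = 1.
Step 3: Under H0: P(positive) = 0.5, so the number of positives S ~ Bin(8, 0.5).
Step 4: Two-sided exact p-value = sum of Bin(8,0.5) probabilities at or below the observed probability = 0.070312.
Step 5: alpha = 0.1. reject H0.

n_eff = 8, pos = 7, neg = 1, p = 0.070312, reject H0.


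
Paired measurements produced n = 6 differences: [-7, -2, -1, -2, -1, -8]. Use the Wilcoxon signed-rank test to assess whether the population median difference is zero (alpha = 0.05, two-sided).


Step 1: Drop any zero differences (none here) and take |d_i|.
|d| = [7, 2, 1, 2, 1, 8]
Step 2: Midrank |d_i| (ties get averaged ranks).
ranks: |7|->5, |2|->3.5, |1|->1.5, |2|->3.5, |1|->1.5, |8|->6
Step 3: Attach original signs; sum ranks with positive sign and with negative sign.
W+ = 0 = 0
W- = 5 + 3.5 + 1.5 + 3.5 + 1.5 + 6 = 21
(Check: W+ + W- = 21 should equal n(n+1)/2 = 21.)
Step 4: Test statistic W = min(W+, W-) = 0.
Step 5: Ties in |d|, so use the tie-corrected normal approximation.
        E[W] = n(n+1)/4 = 6*7/4 = 10.5.
        Tie groups: |d|=1 (t=2), |d|=2 (t=2); sum(t^3 - t) = 12.
        Var[W] = n(n+1)(2n+1)/24 - sum(t^3-t)/48 = 546/24 - 12/48 = 22.5.
        z = (W - E[W]) / sqrt(Var[W]) = (0 - 10.5) / 4.7434 = -2.2136.
        Two-sided p = 2*Phi(z) = 0.026857.
Step 6: alpha = 0.05. reject H0.

W+ = 0, W- = 21, W = min = 0, p = 0.026857, reject H0.


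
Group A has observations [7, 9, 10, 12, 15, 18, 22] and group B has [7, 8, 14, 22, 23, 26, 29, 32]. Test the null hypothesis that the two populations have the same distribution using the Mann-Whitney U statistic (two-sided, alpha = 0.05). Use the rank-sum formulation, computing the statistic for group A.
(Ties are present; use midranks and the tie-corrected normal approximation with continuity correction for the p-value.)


Step 1: Combine and sort all 15 observations; assign midranks.
sorted (value, group): (7,X), (7,Y), (8,Y), (9,X), (10,X), (12,X), (14,Y), (15,X), (18,X), (22,X), (22,Y), (23,Y), (26,Y), (29,Y), (32,Y)
ranks: 7->1.5, 7->1.5, 8->3, 9->4, 10->5, 12->6, 14->7, 15->8, 18->9, 22->10.5, 22->10.5, 23->12, 26->13, 29->14, 32->15
Step 2: Rank sum for X: R1 = 1.5 + 4 + 5 + 6 + 8 + 9 + 10.5 = 44.
Step 3: U_X = R1 - n1(n1+1)/2 = 44 - 7*8/2 = 44 - 28 = 16.
       U_Y = n1*n2 - U_X = 56 - 16 = 40.
Step 4: Ties are present, so use the tie-corrected normal approximation (with continuity correction) for the p-value.
Step 5: p-value = 0.182450; compare to alpha = 0.05. fail to reject H0.

U_X = 16, p = 0.182450, fail to reject H0 at alpha = 0.05.


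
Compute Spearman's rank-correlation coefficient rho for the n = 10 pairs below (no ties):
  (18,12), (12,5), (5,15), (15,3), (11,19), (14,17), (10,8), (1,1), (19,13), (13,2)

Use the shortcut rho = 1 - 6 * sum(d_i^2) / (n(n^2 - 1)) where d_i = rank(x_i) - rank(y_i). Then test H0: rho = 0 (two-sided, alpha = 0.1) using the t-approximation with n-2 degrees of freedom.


Step 1: Rank x and y separately (midranks; no ties here).
rank(x): 18->9, 12->5, 5->2, 15->8, 11->4, 14->7, 10->3, 1->1, 19->10, 13->6
rank(y): 12->6, 5->4, 15->8, 3->3, 19->10, 17->9, 8->5, 1->1, 13->7, 2->2
Step 2: d_i = R_x(i) - R_y(i); compute d_i^2.
  (9-6)^2=9, (5-4)^2=1, (2-8)^2=36, (8-3)^2=25, (4-10)^2=36, (7-9)^2=4, (3-5)^2=4, (1-1)^2=0, (10-7)^2=9, (6-2)^2=16
sum(d^2) = 140.
Step 3: rho = 1 - 6*140 / (10*(10^2 - 1)) = 1 - 840/990 = 0.151515.
Step 4: Under H0, t = rho * sqrt((n-2)/(1-rho^2)) = 0.4336 ~ t(8).
Step 5: Two-sided p-value from the t-distribution with 8 df = 0.676065.
Step 6: alpha = 0.1. fail to reject H0.

rho = 0.1515, p = 0.676065, fail to reject H0 at alpha = 0.1.


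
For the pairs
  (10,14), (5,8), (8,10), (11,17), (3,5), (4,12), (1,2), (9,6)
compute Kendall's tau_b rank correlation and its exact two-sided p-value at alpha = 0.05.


Step 1: Enumerate the 28 unordered pairs (i,j) with i<j and classify each by sign(x_j-x_i) * sign(y_j-y_i).
  (1,2):dx=-5,dy=-6->C; (1,3):dx=-2,dy=-4->C; (1,4):dx=+1,dy=+3->C; (1,5):dx=-7,dy=-9->C
  (1,6):dx=-6,dy=-2->C; (1,7):dx=-9,dy=-12->C; (1,8):dx=-1,dy=-8->C; (2,3):dx=+3,dy=+2->C
  (2,4):dx=+6,dy=+9->C; (2,5):dx=-2,dy=-3->C; (2,6):dx=-1,dy=+4->D; (2,7):dx=-4,dy=-6->C
  (2,8):dx=+4,dy=-2->D; (3,4):dx=+3,dy=+7->C; (3,5):dx=-5,dy=-5->C; (3,6):dx=-4,dy=+2->D
  (3,7):dx=-7,dy=-8->C; (3,8):dx=+1,dy=-4->D; (4,5):dx=-8,dy=-12->C; (4,6):dx=-7,dy=-5->C
  (4,7):dx=-10,dy=-15->C; (4,8):dx=-2,dy=-11->C; (5,6):dx=+1,dy=+7->C; (5,7):dx=-2,dy=-3->C
  (5,8):dx=+6,dy=+1->C; (6,7):dx=-3,dy=-10->C; (6,8):dx=+5,dy=-6->D; (7,8):dx=+8,dy=+4->C
Step 2: C = 23, D = 5, total pairs = 28.
Step 3: tau = (C - D)/(n(n-1)/2) = (23 - 5)/28 = 0.642857.
Step 4: Exact two-sided p-value (enumerate n! = 40320 permutations of y under H0): p = 0.031151.
Step 5: alpha = 0.05. reject H0.

tau_b = 0.6429 (C=23, D=5), p = 0.031151, reject H0.


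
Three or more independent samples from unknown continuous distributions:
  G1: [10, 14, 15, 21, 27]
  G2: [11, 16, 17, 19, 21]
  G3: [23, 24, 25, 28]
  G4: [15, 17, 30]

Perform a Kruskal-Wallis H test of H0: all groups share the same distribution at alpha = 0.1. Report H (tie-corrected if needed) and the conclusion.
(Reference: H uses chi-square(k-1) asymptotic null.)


Step 1: Combine all N = 17 observations and assign midranks.
sorted (value, group, rank): (10,G1,1), (11,G2,2), (14,G1,3), (15,G1,4.5), (15,G4,4.5), (16,G2,6), (17,G2,7.5), (17,G4,7.5), (19,G2,9), (21,G1,10.5), (21,G2,10.5), (23,G3,12), (24,G3,13), (25,G3,14), (27,G1,15), (28,G3,16), (30,G4,17)
Step 2: Sum ranks within each group.
R_1 = 34 (n_1 = 5)
R_2 = 35 (n_2 = 5)
R_3 = 55 (n_3 = 4)
R_4 = 29 (n_4 = 3)
Step 3: H = 12/(N(N+1)) * sum(R_i^2/n_i) - 3(N+1)
     = 12/(17*18) * (34^2/5 + 35^2/5 + 55^2/4 + 29^2/3) - 3*18
     = 0.039216 * 1512.78 - 54
     = 5.324837.
Step 4: Ties present; correction factor C = 1 - 18/(17^3 - 17) = 0.996324. Corrected H = 5.324837 / 0.996324 = 5.344485.
Step 5: Under H0, H ~ chi^2(3); p-value = 0.148242.
Step 6: alpha = 0.1. fail to reject H0.

H = 5.3445, df = 3, p = 0.148242, fail to reject H0.
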